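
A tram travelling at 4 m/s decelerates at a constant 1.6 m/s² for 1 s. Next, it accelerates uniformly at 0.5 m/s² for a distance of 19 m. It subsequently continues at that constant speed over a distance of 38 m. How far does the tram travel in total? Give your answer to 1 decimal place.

60.2 m

Phase 1 (decelerating): v₀ = 4.00 m/s, a = -1.6 m/s².
v = v₀ + at = 4.00 + (-1.6)(1) = 2.40 m/s
Δx = v₀t + ½at² = 4.00·1 + 0.5·-1.6·1² = 3.20 m

Phase 2 (accelerating): v₀ = 2.40 m/s, a = 0.5 m/s².
v² = v₀² + 2aΔx = 2.40² + 2·0.5·19 = 24.8 → v = 4.98 m/s
t = (v − v₀)/a = (4.98 − 2.40)/0.5 = 5.15 s

Phase 3 (constant speed): v₀ = 4.98 m/s, a = 0 m/s².
Constant speed: t = d/v = 38/4.98 = 7.64 s
Total distance = 3.20 + 19.0 + 38.0 = 60.2 m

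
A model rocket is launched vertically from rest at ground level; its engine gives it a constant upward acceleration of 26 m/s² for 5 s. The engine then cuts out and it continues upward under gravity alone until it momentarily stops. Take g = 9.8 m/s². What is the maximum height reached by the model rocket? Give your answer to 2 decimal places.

Phase 1 (powered ascent): v₀ = 0 m/s, a = 26 m/s².
v = v₀ + at = 0 + (26)(5) = 130 m/s
Δx = v₀t + ½at² = 0·5 + 0.5·26·5² = 325 m

Phase 2 (coasting upward): v₀ = 130 m/s, a = -9.8 m/s².
v = v₀ + at → t = (0 − 130) / -9.8 = 13.3 s
v² = v₀² + 2aΔx → Δx = (0² − 130²)/(2·-9.8) = 862 m
Maximum height = 325 + 862 = 1190 m

1187.24 m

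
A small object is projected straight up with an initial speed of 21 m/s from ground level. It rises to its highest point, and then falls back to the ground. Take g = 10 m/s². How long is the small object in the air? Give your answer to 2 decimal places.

Phase 1 (rising): v₀ = 21.0 m/s, a = -10 m/s².
v = v₀ + at → t = (0 − 21.0) / -10 = 2.10 s
v² = v₀² + 2aΔx → Δx = (0² − 21.0²)/(2·-10) = 22.1 m

Phase 2 (falling): v₀ = 0 m/s, a = -10 m/s².
Falls 22.1 m from rest: t = √(2·22.1/10) = 2.10 s; v = g·t = 21.0 m/s.
Total time = 2.10 + 2.10 = 4.20 s

4.20 s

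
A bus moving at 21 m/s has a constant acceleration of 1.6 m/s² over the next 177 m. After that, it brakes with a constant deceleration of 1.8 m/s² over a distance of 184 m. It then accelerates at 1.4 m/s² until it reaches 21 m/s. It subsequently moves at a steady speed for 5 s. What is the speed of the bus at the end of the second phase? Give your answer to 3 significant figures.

Phase 1 (accelerating): v₀ = 21.0 m/s, a = 1.6 m/s².
v² = v₀² + 2aΔx = 21.0² + 2·1.6·177 = 1010 → v = 31.7 m/s
t = (v − v₀)/a = (31.7 − 21.0)/1.6 = 6.71 s

Phase 2 (decelerating): v₀ = 31.7 m/s, a = -1.8 m/s².
v² = v₀² + 2aΔx = 31.7² + 2·-1.8·184 = 345 → v = 18.6 m/s
t = (v − v₀)/a = (18.6 − 31.7)/-1.8 = 7.31 s
Speed at end of phase 2 = 18.6 m/s

18.6 m/s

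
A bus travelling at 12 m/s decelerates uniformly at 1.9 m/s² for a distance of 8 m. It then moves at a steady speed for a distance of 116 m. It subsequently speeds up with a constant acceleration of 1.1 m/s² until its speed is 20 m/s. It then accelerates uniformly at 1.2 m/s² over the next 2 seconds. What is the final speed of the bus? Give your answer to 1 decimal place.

22.4 m/s

Phase 1 (decelerating): v₀ = 12.0 m/s, a = -1.9 m/s².
v² = v₀² + 2aΔx = 12.0² + 2·-1.9·8 = 114 → v = 10.7 m/s
t = (v − v₀)/a = (10.7 − 12.0)/-1.9 = 0.706 s

Phase 2 (constant speed): v₀ = 10.7 m/s, a = 0 m/s².
Constant speed: t = d/v = 116/10.7 = 10.9 s

Phase 3 (accelerating): v₀ = 10.7 m/s, a = 1.1 m/s².
v = v₀ + at → t = (20 − 10.7) / 1.1 = 8.49 s
v² = v₀² + 2aΔx → Δx = (20² − 10.7²)/(2·1.1) = 130 m

Phase 4 (accelerating): v₀ = 20.0 m/s, a = 1.2 m/s².
v = v₀ + at = 20.0 + (1.2)(2) = 22.4 m/s
Δx = v₀t + ½at² = 20.0·2 + 0.5·1.2·2² = 42.4 m
Final speed = 22.4 m/s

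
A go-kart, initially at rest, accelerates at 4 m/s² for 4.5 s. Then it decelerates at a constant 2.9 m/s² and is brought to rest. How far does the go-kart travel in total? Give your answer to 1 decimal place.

96.4 m

Phase 1 (accelerating): v₀ = 0 m/s, a = 4 m/s².
v = v₀ + at = 0 + (4)(4.5) = 18.0 m/s
Δx = v₀t + ½at² = 0·4.5 + 0.5·4·4.5² = 40.5 m

Phase 2 (decelerating): v₀ = 18.0 m/s, a = -2.9 m/s².
v = v₀ + at → t = (0 − 18.0) / -2.9 = 6.21 s
v² = v₀² + 2aΔx → Δx = (0² − 18.0²)/(2·-2.9) = 55.9 m
Total distance = 40.5 + 55.9 = 96.4 m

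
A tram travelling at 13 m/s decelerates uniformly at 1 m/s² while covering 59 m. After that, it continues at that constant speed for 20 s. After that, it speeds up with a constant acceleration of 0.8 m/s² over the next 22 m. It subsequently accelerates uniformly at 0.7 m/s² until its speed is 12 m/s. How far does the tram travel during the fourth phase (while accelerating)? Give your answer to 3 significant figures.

Phase 1 (decelerating): v₀ = 13.0 m/s, a = -1 m/s².
v² = v₀² + 2aΔx = 13.0² + 2·-1·59 = 51.0 → v = 7.14 m/s
t = (v − v₀)/a = (7.14 − 13.0)/-1 = 5.86 s

Phase 2 (constant speed): v₀ = 7.14 m/s, a = 0 m/s².
v = v₀ + at = 7.14 + (0)(20) = 7.14 m/s
Δx = v₀t + ½at² = 7.14·20 + 0.5·0·20² = 143 m

Phase 3 (accelerating): v₀ = 7.14 m/s, a = 0.8 m/s².
v² = v₀² + 2aΔx = 7.14² + 2·0.8·22 = 86.2 → v = 9.28 m/s
t = (v − v₀)/a = (9.28 − 7.14)/0.8 = 2.68 s

Phase 4 (accelerating): v₀ = 9.28 m/s, a = 0.7 m/s².
v = v₀ + at → t = (12 − 9.28) / 0.7 = 3.88 s
v² = v₀² + 2aΔx → Δx = (12² − 9.28²)/(2·0.7) = 41.3 m
Distance in phase 4 = 41.3 m

41.3 m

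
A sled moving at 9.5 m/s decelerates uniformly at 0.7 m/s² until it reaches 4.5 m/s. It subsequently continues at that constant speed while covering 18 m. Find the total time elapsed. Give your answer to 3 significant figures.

11.1 s

Phase 1 (decelerating): v₀ = 9.50 m/s, a = -0.7 m/s².
v = v₀ + at → t = (4.5 − 9.50) / -0.7 = 7.14 s
v² = v₀² + 2aΔx → Δx = (4.5² − 9.50²)/(2·-0.7) = 50.0 m

Phase 2 (constant speed): v₀ = 4.50 m/s, a = 0 m/s².
Constant speed: t = d/v = 18/4.50 = 4.00 s
Total time = 7.14 + 4.00 = 11.1 s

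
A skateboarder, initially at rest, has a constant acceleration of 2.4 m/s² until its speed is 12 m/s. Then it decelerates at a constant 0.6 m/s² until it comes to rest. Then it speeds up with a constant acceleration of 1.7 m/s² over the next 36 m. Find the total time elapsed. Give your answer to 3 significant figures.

Phase 1 (accelerating): v₀ = 0 m/s, a = 2.4 m/s².
v = v₀ + at → t = (12 − 0) / 2.4 = 5.00 s
v² = v₀² + 2aΔx → Δx = (12² − 0²)/(2·2.4) = 30.0 m

Phase 2 (decelerating): v₀ = 12.0 m/s, a = -0.6 m/s².
v = v₀ + at → t = (0 − 12.0) / -0.6 = 20.0 s
v² = v₀² + 2aΔx → Δx = (0² − 12.0²)/(2·-0.6) = 120 m

Phase 3 (accelerating): v₀ = 0 m/s, a = 1.7 m/s².
v² = v₀² + 2aΔx = 0² + 2·1.7·36 = 122 → v = 11.1 m/s
t = (v − v₀)/a = (11.1 − 0)/1.7 = 6.51 s
Total time = 5.00 + 20.0 + 6.51 = 31.5 s

31.5 s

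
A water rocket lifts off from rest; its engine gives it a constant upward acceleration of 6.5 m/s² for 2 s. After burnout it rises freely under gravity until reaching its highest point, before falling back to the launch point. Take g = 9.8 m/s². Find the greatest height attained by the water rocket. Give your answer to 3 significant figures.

Phase 1 (powered ascent): v₀ = 0 m/s, a = 6.5 m/s².
v = v₀ + at = 0 + (6.5)(2) = 13.0 m/s
Δx = v₀t + ½at² = 0·2 + 0.5·6.5·2² = 13.0 m

Phase 2 (coasting upward): v₀ = 13.0 m/s, a = -9.8 m/s².
v = v₀ + at → t = (0 − 13.0) / -9.8 = 1.33 s
v² = v₀² + 2aΔx → Δx = (0² − 13.0²)/(2·-9.8) = 8.62 m
Maximum height = 13.0 + 8.62 = 21.6 m

21.6 m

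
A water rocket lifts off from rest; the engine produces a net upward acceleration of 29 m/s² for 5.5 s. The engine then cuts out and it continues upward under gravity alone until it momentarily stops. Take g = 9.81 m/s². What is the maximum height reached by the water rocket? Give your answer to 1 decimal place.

1735.3 m

Phase 1 (powered ascent): v₀ = 0 m/s, a = 29 m/s².
v = v₀ + at = 0 + (29)(5.5) = 160 m/s
Δx = v₀t + ½at² = 0·5.5 + 0.5·29·5.5² = 439 m

Phase 2 (coasting upward): v₀ = 160 m/s, a = -9.81 m/s².
v = v₀ + at → t = (0 − 160) / -9.81 = 16.3 s
v² = v₀² + 2aΔx → Δx = (0² − 160²)/(2·-9.81) = 1300 m
Maximum height = 439 + 1300 = 1740 m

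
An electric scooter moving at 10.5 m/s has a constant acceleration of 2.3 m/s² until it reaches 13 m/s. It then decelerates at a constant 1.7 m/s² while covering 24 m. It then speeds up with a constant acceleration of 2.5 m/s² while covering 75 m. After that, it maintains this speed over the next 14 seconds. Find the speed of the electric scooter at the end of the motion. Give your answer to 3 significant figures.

21.5 m/s

Phase 1 (accelerating): v₀ = 10.5 m/s, a = 2.3 m/s².
v = v₀ + at → t = (13 − 10.5) / 2.3 = 1.09 s
v² = v₀² + 2aΔx → Δx = (13² − 10.5²)/(2·2.3) = 12.8 m

Phase 2 (decelerating): v₀ = 13.0 m/s, a = -1.7 m/s².
v² = v₀² + 2aΔx = 13.0² + 2·-1.7·24 = 87.4 → v = 9.35 m/s
t = (v − v₀)/a = (9.35 − 13.0)/-1.7 = 2.15 s

Phase 3 (accelerating): v₀ = 9.35 m/s, a = 2.5 m/s².
v² = v₀² + 2aΔx = 9.35² + 2·2.5·75 = 462 → v = 21.5 m/s
t = (v − v₀)/a = (21.5 − 9.35)/2.5 = 4.86 s

Phase 4 (constant speed): v₀ = 21.5 m/s, a = 0 m/s².
v = v₀ + at = 21.5 + (0)(14) = 21.5 m/s
Δx = v₀t + ½at² = 21.5·14 + 0.5·0·14² = 301 m
Final speed = 21.5 m/s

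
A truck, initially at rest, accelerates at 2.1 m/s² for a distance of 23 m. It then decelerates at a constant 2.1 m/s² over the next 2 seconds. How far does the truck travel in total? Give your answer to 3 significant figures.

38.5 m

Phase 1 (accelerating): v₀ = 0 m/s, a = 2.1 m/s².
v² = v₀² + 2aΔx = 0² + 2·2.1·23 = 96.6 → v = 9.83 m/s
t = (v − v₀)/a = (9.83 − 0)/2.1 = 4.68 s

Phase 2 (decelerating): v₀ = 9.83 m/s, a = -2.1 m/s².
v = v₀ + at = 9.83 + (-2.1)(2) = 5.63 m/s
Δx = v₀t + ½at² = 9.83·2 + 0.5·-2.1·2² = 15.5 m
Total distance = 23.0 + 15.5 = 38.5 m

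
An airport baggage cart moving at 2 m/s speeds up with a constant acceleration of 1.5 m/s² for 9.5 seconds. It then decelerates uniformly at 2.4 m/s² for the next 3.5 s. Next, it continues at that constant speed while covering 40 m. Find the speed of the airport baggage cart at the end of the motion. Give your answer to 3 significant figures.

7.85 m/s

Phase 1 (accelerating): v₀ = 2.00 m/s, a = 1.5 m/s².
v = v₀ + at = 2.00 + (1.5)(9.5) = 16.2 m/s
Δx = v₀t + ½at² = 2.00·9.5 + 0.5·1.5·9.5² = 86.7 m

Phase 2 (decelerating): v₀ = 16.2 m/s, a = -2.4 m/s².
v = v₀ + at = 16.2 + (-2.4)(3.5) = 7.85 m/s
Δx = v₀t + ½at² = 16.2·3.5 + 0.5·-2.4·3.5² = 42.2 m

Phase 3 (constant speed): v₀ = 7.85 m/s, a = 0 m/s².
Constant speed: t = d/v = 40/7.85 = 5.10 s
Final speed = 7.85 m/s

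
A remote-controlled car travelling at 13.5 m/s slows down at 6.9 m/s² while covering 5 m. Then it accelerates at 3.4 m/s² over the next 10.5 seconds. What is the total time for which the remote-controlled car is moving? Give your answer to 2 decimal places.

Phase 1 (decelerating): v₀ = 13.5 m/s, a = -6.9 m/s².
v² = v₀² + 2aΔx = 13.5² + 2·-6.9·5 = 113 → v = 10.6 m/s
t = (v − v₀)/a = (10.6 − 13.5)/-6.9 = 0.414 s

Phase 2 (accelerating): v₀ = 10.6 m/s, a = 3.4 m/s².
v = v₀ + at = 10.6 + (3.4)(10.5) = 46.3 m/s
Δx = v₀t + ½at² = 10.6·10.5 + 0.5·3.4·10.5² = 299 m
Total time = 0.414 + 10.5 = 10.9 s

10.91 s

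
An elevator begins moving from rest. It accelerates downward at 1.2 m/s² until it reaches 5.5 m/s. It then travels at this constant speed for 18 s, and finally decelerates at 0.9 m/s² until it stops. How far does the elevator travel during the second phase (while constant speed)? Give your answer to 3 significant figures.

Phase 1 (accelerating): v₀ = 0 m/s, a = 1.2 m/s².
v = v₀ + at → t = (5.5 − 0) / 1.2 = 4.58 s
v² = v₀² + 2aΔx → Δx = (5.5² − 0²)/(2·1.2) = 12.6 m

Phase 2 (constant speed): v₀ = 5.50 m/s, a = 0 m/s².
v = v₀ + at = 5.50 + (0)(18) = 5.50 m/s
Δx = v₀t + ½at² = 5.50·18 + 0.5·0·18² = 99.0 m
Distance in phase 2 = 99.0 m

99.0 m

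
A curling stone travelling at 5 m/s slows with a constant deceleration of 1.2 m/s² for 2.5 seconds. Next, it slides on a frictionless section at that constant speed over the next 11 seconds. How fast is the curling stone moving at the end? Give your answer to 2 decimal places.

2.00 m/s

Phase 1 (decelerating): v₀ = 5.00 m/s, a = -1.2 m/s².
v = v₀ + at = 5.00 + (-1.2)(2.5) = 2.00 m/s
Δx = v₀t + ½at² = 5.00·2.5 + 0.5·-1.2·2.5² = 8.75 m

Phase 2 (constant speed): v₀ = 2.00 m/s, a = 0 m/s².
v = v₀ + at = 2.00 + (0)(11) = 2.00 m/s
Δx = v₀t + ½at² = 2.00·11 + 0.5·0·11² = 22.0 m
Final speed = 2.00 m/s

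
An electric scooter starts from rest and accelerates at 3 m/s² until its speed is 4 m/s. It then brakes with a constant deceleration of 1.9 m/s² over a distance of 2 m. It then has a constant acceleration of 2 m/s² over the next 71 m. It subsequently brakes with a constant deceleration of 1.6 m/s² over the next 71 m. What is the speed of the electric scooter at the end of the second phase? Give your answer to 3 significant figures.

2.90 m/s

Phase 1 (accelerating): v₀ = 0 m/s, a = 3 m/s².
v = v₀ + at → t = (4 − 0) / 3 = 1.33 s
v² = v₀² + 2aΔx → Δx = (4² − 0²)/(2·3) = 2.67 m

Phase 2 (decelerating): v₀ = 4.00 m/s, a = -1.9 m/s².
v² = v₀² + 2aΔx = 4.00² + 2·-1.9·2 = 8.40 → v = 2.90 m/s
t = (v − v₀)/a = (2.90 − 4.00)/-1.9 = 0.580 s
Speed at end of phase 2 = 2.90 m/s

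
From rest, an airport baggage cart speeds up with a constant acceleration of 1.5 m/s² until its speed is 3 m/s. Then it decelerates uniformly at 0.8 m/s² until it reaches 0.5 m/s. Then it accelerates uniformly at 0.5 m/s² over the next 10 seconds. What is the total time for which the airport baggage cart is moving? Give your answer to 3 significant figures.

15.1 s

Phase 1 (accelerating): v₀ = 0 m/s, a = 1.5 m/s².
v = v₀ + at → t = (3 − 0) / 1.5 = 2.00 s
v² = v₀² + 2aΔx → Δx = (3² − 0²)/(2·1.5) = 3.00 m

Phase 2 (decelerating): v₀ = 3.00 m/s, a = -0.8 m/s².
v = v₀ + at → t = (0.5 − 3.00) / -0.8 = 3.12 s
v² = v₀² + 2aΔx → Δx = (0.5² − 3.00²)/(2·-0.8) = 5.47 m

Phase 3 (accelerating): v₀ = 0.500 m/s, a = 0.5 m/s².
v = v₀ + at = 0.500 + (0.5)(10) = 5.50 m/s
Δx = v₀t + ½at² = 0.500·10 + 0.5·0.5·10² = 30.0 m
Total time = 2.00 + 3.12 + 10.0 = 15.1 s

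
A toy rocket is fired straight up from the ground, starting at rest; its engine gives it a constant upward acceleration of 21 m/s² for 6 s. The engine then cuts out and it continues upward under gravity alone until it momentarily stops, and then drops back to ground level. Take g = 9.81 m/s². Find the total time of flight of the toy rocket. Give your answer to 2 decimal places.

Phase 1 (powered ascent): v₀ = 0 m/s, a = 21 m/s².
v = v₀ + at = 0 + (21)(6) = 126 m/s
Δx = v₀t + ½at² = 0·6 + 0.5·21·6² = 378 m

Phase 2 (coasting upward): v₀ = 126 m/s, a = -9.81 m/s².
v = v₀ + at → t = (0 − 126) / -9.81 = 12.8 s
v² = v₀² + 2aΔx → Δx = (0² − 126²)/(2·-9.81) = 809 m

Phase 3 (free fall): v₀ = 0 m/s, a = -9.81 m/s².
Falls 1190 m from rest: t = √(2·1190/9.81) = 15.6 s; v = g·t = 153 m/s.
Total time = 6.00 + 12.8 + 15.6 = 34.4 s

34.40 s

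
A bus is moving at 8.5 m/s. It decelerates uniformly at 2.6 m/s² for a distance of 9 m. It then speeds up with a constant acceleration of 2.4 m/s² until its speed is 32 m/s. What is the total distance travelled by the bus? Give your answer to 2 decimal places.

217.03 m

Phase 1 (decelerating): v₀ = 8.50 m/s, a = -2.6 m/s².
v² = v₀² + 2aΔx = 8.50² + 2·-2.6·9 = 25.4 → v = 5.04 m/s
t = (v − v₀)/a = (5.04 − 8.50)/-2.6 = 1.33 s

Phase 2 (accelerating): v₀ = 5.04 m/s, a = 2.4 m/s².
v = v₀ + at → t = (32 − 5.04) / 2.4 = 11.2 s
v² = v₀² + 2aΔx → Δx = (32² − 5.04²)/(2·2.4) = 208 m
Total distance = 9.00 + 208 = 217 m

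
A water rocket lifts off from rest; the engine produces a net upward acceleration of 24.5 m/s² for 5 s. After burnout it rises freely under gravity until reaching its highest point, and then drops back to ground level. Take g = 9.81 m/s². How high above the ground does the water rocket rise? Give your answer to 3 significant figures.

Phase 1 (powered ascent): v₀ = 0 m/s, a = 24.5 m/s².
v = v₀ + at = 0 + (24.5)(5) = 122 m/s
Δx = v₀t + ½at² = 0·5 + 0.5·24.5·5² = 306 m

Phase 2 (coasting upward): v₀ = 122 m/s, a = -9.81 m/s².
v = v₀ + at → t = (0 − 122) / -9.81 = 12.5 s
v² = v₀² + 2aΔx → Δx = (0² − 122²)/(2·-9.81) = 765 m
Maximum height = 306 + 765 = 1070 m

1070 m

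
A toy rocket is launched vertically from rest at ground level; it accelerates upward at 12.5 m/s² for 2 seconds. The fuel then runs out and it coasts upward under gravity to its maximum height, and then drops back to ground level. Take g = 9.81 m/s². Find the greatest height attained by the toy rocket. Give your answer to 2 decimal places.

Phase 1 (powered ascent): v₀ = 0 m/s, a = 12.5 m/s².
v = v₀ + at = 0 + (12.5)(2) = 25.0 m/s
Δx = v₀t + ½at² = 0·2 + 0.5·12.5·2² = 25.0 m

Phase 2 (coasting upward): v₀ = 25.0 m/s, a = -9.81 m/s².
v = v₀ + at → t = (0 − 25.0) / -9.81 = 2.55 s
v² = v₀² + 2aΔx → Δx = (0² − 25.0²)/(2·-9.81) = 31.9 m
Maximum height = 25.0 + 31.9 = 56.9 m

56.86 m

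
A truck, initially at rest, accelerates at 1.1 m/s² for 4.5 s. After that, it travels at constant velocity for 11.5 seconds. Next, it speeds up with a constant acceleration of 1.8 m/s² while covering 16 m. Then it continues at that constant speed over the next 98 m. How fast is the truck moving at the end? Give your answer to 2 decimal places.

Phase 1 (accelerating): v₀ = 0 m/s, a = 1.1 m/s².
v = v₀ + at = 0 + (1.1)(4.5) = 4.95 m/s
Δx = v₀t + ½at² = 0·4.5 + 0.5·1.1·4.5² = 11.1 m

Phase 2 (constant speed): v₀ = 4.95 m/s, a = 0 m/s².
v = v₀ + at = 4.95 + (0)(11.5) = 4.95 m/s
Δx = v₀t + ½at² = 4.95·11.5 + 0.5·0·11.5² = 56.9 m

Phase 3 (accelerating): v₀ = 4.95 m/s, a = 1.8 m/s².
v² = v₀² + 2aΔx = 4.95² + 2·1.8·16 = 82.1 → v = 9.06 m/s
t = (v − v₀)/a = (9.06 − 4.95)/1.8 = 2.28 s

Phase 4 (constant speed): v₀ = 9.06 m/s, a = 0 m/s².
Constant speed: t = d/v = 98/9.06 = 10.8 s
Final speed = 9.06 m/s

9.06 m/s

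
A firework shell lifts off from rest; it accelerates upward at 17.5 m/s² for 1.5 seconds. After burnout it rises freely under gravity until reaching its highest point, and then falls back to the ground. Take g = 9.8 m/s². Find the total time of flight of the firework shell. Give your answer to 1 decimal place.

7.5 s

Phase 1 (powered ascent): v₀ = 0 m/s, a = 17.5 m/s².
v = v₀ + at = 0 + (17.5)(1.5) = 26.2 m/s
Δx = v₀t + ½at² = 0·1.5 + 0.5·17.5·1.5² = 19.7 m

Phase 2 (coasting upward): v₀ = 26.2 m/s, a = -9.8 m/s².
v = v₀ + at → t = (0 − 26.2) / -9.8 = 2.68 s
v² = v₀² + 2aΔx → Δx = (0² − 26.2²)/(2·-9.8) = 35.2 m

Phase 3 (free fall): v₀ = 0 m/s, a = -9.8 m/s².
Falls 54.8 m from rest: t = √(2·54.8/9.8) = 3.35 s; v = g·t = 32.8 m/s.
Total time = 1.50 + 2.68 + 3.35 = 7.52 s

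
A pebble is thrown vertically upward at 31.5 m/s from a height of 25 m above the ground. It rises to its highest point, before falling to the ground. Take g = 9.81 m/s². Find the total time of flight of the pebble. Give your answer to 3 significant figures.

7.14 s

Phase 1 (rising): v₀ = 31.5 m/s, a = -9.81 m/s².
v = v₀ + at → t = (0 − 31.5) / -9.81 = 3.21 s
v² = v₀² + 2aΔx → Δx = (0² − 31.5²)/(2·-9.81) = 50.6 m

Phase 2 (falling): v₀ = 0 m/s, a = -9.81 m/s².
Falls 75.6 m from rest: t = √(2·75.6/9.81) = 3.93 s; v = g·t = 38.5 m/s.
Total time = 3.21 + 3.93 = 7.14 s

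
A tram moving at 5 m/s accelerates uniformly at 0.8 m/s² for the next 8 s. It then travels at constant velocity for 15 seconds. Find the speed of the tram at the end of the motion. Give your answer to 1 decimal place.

Phase 1 (accelerating): v₀ = 5.00 m/s, a = 0.8 m/s².
v = v₀ + at = 5.00 + (0.8)(8) = 11.4 m/s
Δx = v₀t + ½at² = 5.00·8 + 0.5·0.8·8² = 65.6 m

Phase 2 (constant speed): v₀ = 11.4 m/s, a = 0 m/s².
v = v₀ + at = 11.4 + (0)(15) = 11.4 m/s
Δx = v₀t + ½at² = 11.4·15 + 0.5·0·15² = 171 m
Final speed = 11.4 m/s

11.4 m/s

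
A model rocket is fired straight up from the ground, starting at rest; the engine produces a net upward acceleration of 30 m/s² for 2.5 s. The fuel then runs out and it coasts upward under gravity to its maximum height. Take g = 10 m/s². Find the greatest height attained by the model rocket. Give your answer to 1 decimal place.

375.0 m

Phase 1 (powered ascent): v₀ = 0 m/s, a = 30 m/s².
v = v₀ + at = 0 + (30)(2.5) = 75.0 m/s
Δx = v₀t + ½at² = 0·2.5 + 0.5·30·2.5² = 93.8 m

Phase 2 (coasting upward): v₀ = 75.0 m/s, a = -10 m/s².
v = v₀ + at → t = (0 − 75.0) / -10 = 7.50 s
v² = v₀² + 2aΔx → Δx = (0² − 75.0²)/(2·-10) = 281 m
Maximum height = 93.8 + 281 = 375 m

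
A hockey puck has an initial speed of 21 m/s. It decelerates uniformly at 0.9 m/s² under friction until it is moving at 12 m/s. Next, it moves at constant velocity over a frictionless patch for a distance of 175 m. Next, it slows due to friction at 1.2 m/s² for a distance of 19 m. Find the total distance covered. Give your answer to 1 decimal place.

Phase 1 (decelerating): v₀ = 21.0 m/s, a = -0.9 m/s².
v = v₀ + at → t = (12 − 21.0) / -0.9 = 10.0 s
v² = v₀² + 2aΔx → Δx = (12² − 21.0²)/(2·-0.9) = 165 m

Phase 2 (constant speed): v₀ = 12.0 m/s, a = 0 m/s².
Constant speed: t = d/v = 175/12.0 = 14.6 s

Phase 3 (decelerating): v₀ = 12.0 m/s, a = -1.2 m/s².
v² = v₀² + 2aΔx = 12.0² + 2·-1.2·19 = 98.4 → v = 9.92 m/s
t = (v − v₀)/a = (9.92 − 12.0)/-1.2 = 1.73 s
Total distance = 165 + 175 + 19.0 = 359 m

359.0 m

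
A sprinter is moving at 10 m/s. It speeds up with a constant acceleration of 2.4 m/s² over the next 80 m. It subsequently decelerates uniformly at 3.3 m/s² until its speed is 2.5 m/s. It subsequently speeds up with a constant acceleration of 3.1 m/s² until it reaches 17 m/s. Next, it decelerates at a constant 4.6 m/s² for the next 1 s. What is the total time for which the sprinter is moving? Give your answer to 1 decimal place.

16.6 s

Phase 1 (accelerating): v₀ = 10.0 m/s, a = 2.4 m/s².
v² = v₀² + 2aΔx = 10.0² + 2·2.4·80 = 484 → v = 22.0 m/s
t = (v − v₀)/a = (22.0 − 10.0)/2.4 = 5.00 s

Phase 2 (decelerating): v₀ = 22.0 m/s, a = -3.3 m/s².
v = v₀ + at → t = (2.5 − 22.0) / -3.3 = 5.91 s
v² = v₀² + 2aΔx → Δx = (2.5² − 22.0²)/(2·-3.3) = 72.4 m

Phase 3 (accelerating): v₀ = 2.50 m/s, a = 3.1 m/s².
v = v₀ + at → t = (17 − 2.50) / 3.1 = 4.68 s
v² = v₀² + 2aΔx → Δx = (17² − 2.50²)/(2·3.1) = 45.6 m

Phase 4 (decelerating): v₀ = 17.0 m/s, a = -4.6 m/s².
v = v₀ + at = 17.0 + (-4.6)(1) = 12.4 m/s
Δx = v₀t + ½at² = 17.0·1 + 0.5·-4.6·1² = 14.7 m
Total time = 5.00 + 5.91 + 4.68 + 1.00 = 16.6 s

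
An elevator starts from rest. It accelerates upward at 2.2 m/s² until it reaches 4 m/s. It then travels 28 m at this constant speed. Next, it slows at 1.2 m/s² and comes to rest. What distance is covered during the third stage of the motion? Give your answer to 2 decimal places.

6.67 m

Phase 1 (accelerating): v₀ = 0 m/s, a = 2.2 m/s².
v = v₀ + at → t = (4 − 0) / 2.2 = 1.82 s
v² = v₀² + 2aΔx → Δx = (4² − 0²)/(2·2.2) = 3.64 m

Phase 2 (constant speed): v₀ = 4.00 m/s, a = 0 m/s².
Constant speed: t = d/v = 28/4.00 = 7.00 s

Phase 3 (decelerating): v₀ = 4.00 m/s, a = -1.2 m/s².
v = v₀ + at → t = (0 − 4.00) / -1.2 = 3.33 s
v² = v₀² + 2aΔx → Δx = (0² − 4.00²)/(2·-1.2) = 6.67 m
Distance in phase 3 = 6.67 m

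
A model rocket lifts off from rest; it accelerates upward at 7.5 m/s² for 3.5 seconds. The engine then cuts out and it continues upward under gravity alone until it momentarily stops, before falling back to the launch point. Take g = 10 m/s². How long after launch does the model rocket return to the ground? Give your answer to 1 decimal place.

Phase 1 (powered ascent): v₀ = 0 m/s, a = 7.5 m/s².
v = v₀ + at = 0 + (7.5)(3.5) = 26.2 m/s
Δx = v₀t + ½at² = 0·3.5 + 0.5·7.5·3.5² = 45.9 m

Phase 2 (coasting upward): v₀ = 26.2 m/s, a = -10 m/s².
v = v₀ + at → t = (0 − 26.2) / -10 = 2.62 s
v² = v₀² + 2aΔx → Δx = (0² − 26.2²)/(2·-10) = 34.5 m

Phase 3 (free fall): v₀ = 0 m/s, a = -10 m/s².
Falls 80.4 m from rest: t = √(2·80.4/10) = 4.01 s; v = g·t = 40.1 m/s.
Total time = 3.50 + 2.62 + 4.01 = 10.1 s

10.1 s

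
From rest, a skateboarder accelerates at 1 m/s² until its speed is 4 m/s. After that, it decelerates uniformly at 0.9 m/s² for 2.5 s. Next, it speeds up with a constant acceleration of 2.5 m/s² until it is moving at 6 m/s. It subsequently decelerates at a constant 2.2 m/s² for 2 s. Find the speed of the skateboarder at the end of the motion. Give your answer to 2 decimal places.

1.60 m/s

Phase 1 (accelerating): v₀ = 0 m/s, a = 1 m/s².
v = v₀ + at → t = (4 − 0) / 1 = 4.00 s
v² = v₀² + 2aΔx → Δx = (4² − 0²)/(2·1) = 8.00 m

Phase 2 (decelerating): v₀ = 4.00 m/s, a = -0.9 m/s².
v = v₀ + at = 4.00 + (-0.9)(2.5) = 1.75 m/s
Δx = v₀t + ½at² = 4.00·2.5 + 0.5·-0.9·2.5² = 7.19 m

Phase 3 (accelerating): v₀ = 1.75 m/s, a = 2.5 m/s².
v = v₀ + at → t = (6 − 1.75) / 2.5 = 1.70 s
v² = v₀² + 2aΔx → Δx = (6² − 1.75²)/(2·2.5) = 6.59 m

Phase 4 (decelerating): v₀ = 6.00 m/s, a = -2.2 m/s².
v = v₀ + at = 6.00 + (-2.2)(2) = 1.60 m/s
Δx = v₀t + ½at² = 6.00·2 + 0.5·-2.2·2² = 7.60 m
Final speed = 1.60 m/s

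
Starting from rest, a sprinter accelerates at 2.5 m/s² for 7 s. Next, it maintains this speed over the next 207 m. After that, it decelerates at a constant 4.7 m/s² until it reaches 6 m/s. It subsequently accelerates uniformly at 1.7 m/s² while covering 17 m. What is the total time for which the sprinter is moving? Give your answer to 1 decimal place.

23.4 s

Phase 1 (accelerating): v₀ = 0 m/s, a = 2.5 m/s².
v = v₀ + at = 0 + (2.5)(7) = 17.5 m/s
Δx = v₀t + ½at² = 0·7 + 0.5·2.5·7² = 61.2 m

Phase 2 (constant speed): v₀ = 17.5 m/s, a = 0 m/s².
Constant speed: t = d/v = 207/17.5 = 11.8 s

Phase 3 (decelerating): v₀ = 17.5 m/s, a = -4.7 m/s².
v = v₀ + at → t = (6 − 17.5) / -4.7 = 2.45 s
v² = v₀² + 2aΔx → Δx = (6² − 17.5²)/(2·-4.7) = 28.8 m

Phase 4 (accelerating): v₀ = 6.00 m/s, a = 1.7 m/s².
v² = v₀² + 2aΔx = 6.00² + 2·1.7·17 = 93.8 → v = 9.69 m/s
t = (v − v₀)/a = (9.69 − 6.00)/1.7 = 2.17 s
Total time = 7.00 + 11.8 + 2.45 + 2.17 = 23.4 s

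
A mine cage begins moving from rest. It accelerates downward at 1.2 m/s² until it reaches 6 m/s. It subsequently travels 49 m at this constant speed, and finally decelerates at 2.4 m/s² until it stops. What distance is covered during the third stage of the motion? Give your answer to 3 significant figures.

Phase 1 (accelerating): v₀ = 0 m/s, a = 1.2 m/s².
v = v₀ + at → t = (6 − 0) / 1.2 = 5.00 s
v² = v₀² + 2aΔx → Δx = (6² − 0²)/(2·1.2) = 15.0 m

Phase 2 (constant speed): v₀ = 6.00 m/s, a = 0 m/s².
Constant speed: t = d/v = 49/6.00 = 8.17 s

Phase 3 (decelerating): v₀ = 6.00 m/s, a = -2.4 m/s².
v = v₀ + at → t = (0 − 6.00) / -2.4 = 2.50 s
v² = v₀² + 2aΔx → Δx = (0² − 6.00²)/(2·-2.4) = 7.50 m
Distance in phase 3 = 7.50 m

7.50 m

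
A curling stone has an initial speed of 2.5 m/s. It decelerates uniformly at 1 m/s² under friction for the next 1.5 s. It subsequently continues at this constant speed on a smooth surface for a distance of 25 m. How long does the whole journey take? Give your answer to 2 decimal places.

26.50 s

Phase 1 (decelerating): v₀ = 2.50 m/s, a = -1 m/s².
v = v₀ + at = 2.50 + (-1)(1.5) = 1.00 m/s
Δx = v₀t + ½at² = 2.50·1.5 + 0.5·-1·1.5² = 2.62 m

Phase 2 (constant speed): v₀ = 1.00 m/s, a = 0 m/s².
Constant speed: t = d/v = 25/1.00 = 25.0 s
Total time = 1.50 + 25.0 = 26.5 s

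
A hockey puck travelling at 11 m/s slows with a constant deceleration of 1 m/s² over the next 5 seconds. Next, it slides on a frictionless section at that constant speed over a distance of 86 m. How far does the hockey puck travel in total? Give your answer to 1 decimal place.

Phase 1 (decelerating): v₀ = 11.0 m/s, a = -1 m/s².
v = v₀ + at = 11.0 + (-1)(5) = 6.00 m/s
Δx = v₀t + ½at² = 11.0·5 + 0.5·-1·5² = 42.5 m

Phase 2 (constant speed): v₀ = 6.00 m/s, a = 0 m/s².
Constant speed: t = d/v = 86/6.00 = 14.3 s
Total distance = 42.5 + 86.0 = 128 m

128.5 m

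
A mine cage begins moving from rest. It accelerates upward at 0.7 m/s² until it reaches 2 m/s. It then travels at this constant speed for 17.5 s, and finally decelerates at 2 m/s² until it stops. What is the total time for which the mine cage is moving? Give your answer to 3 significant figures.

Phase 1 (accelerating): v₀ = 0 m/s, a = 0.7 m/s².
v = v₀ + at → t = (2 − 0) / 0.7 = 2.86 s
v² = v₀² + 2aΔx → Δx = (2² − 0²)/(2·0.7) = 2.86 m

Phase 2 (constant speed): v₀ = 2.00 m/s, a = 0 m/s².
v = v₀ + at = 2.00 + (0)(17.5) = 2.00 m/s
Δx = v₀t + ½at² = 2.00·17.5 + 0.5·0·17.5² = 35.0 m

Phase 3 (decelerating): v₀ = 2.00 m/s, a = -2 m/s².
v = v₀ + at → t = (0 − 2.00) / -2 = 1.00 s
v² = v₀² + 2aΔx → Δx = (0² − 2.00²)/(2·-2) = 1.00 m
Total time = 2.86 + 17.5 + 1.00 = 21.4 s

21.4 s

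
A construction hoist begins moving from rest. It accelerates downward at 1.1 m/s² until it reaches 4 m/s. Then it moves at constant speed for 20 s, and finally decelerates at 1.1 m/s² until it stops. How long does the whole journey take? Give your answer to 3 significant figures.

Phase 1 (accelerating): v₀ = 0 m/s, a = 1.1 m/s².
v = v₀ + at → t = (4 − 0) / 1.1 = 3.64 s
v² = v₀² + 2aΔx → Δx = (4² − 0²)/(2·1.1) = 7.27 m

Phase 2 (constant speed): v₀ = 4.00 m/s, a = 0 m/s².
v = v₀ + at = 4.00 + (0)(20) = 4.00 m/s
Δx = v₀t + ½at² = 4.00·20 + 0.5·0·20² = 80.0 m

Phase 3 (decelerating): v₀ = 4.00 m/s, a = -1.1 m/s².
v = v₀ + at → t = (0 − 4.00) / -1.1 = 3.64 s
v² = v₀² + 2aΔx → Δx = (0² − 4.00²)/(2·-1.1) = 7.27 m
Total time = 3.64 + 20.0 + 3.64 = 27.3 s

27.3 s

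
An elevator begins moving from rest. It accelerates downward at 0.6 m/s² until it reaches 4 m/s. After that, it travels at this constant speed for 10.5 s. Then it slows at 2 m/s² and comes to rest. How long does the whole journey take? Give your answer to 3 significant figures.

19.2 s

Phase 1 (accelerating): v₀ = 0 m/s, a = 0.6 m/s².
v = v₀ + at → t = (4 − 0) / 0.6 = 6.67 s
v² = v₀² + 2aΔx → Δx = (4² − 0²)/(2·0.6) = 13.3 m

Phase 2 (constant speed): v₀ = 4.00 m/s, a = 0 m/s².
v = v₀ + at = 4.00 + (0)(10.5) = 4.00 m/s
Δx = v₀t + ½at² = 4.00·10.5 + 0.5·0·10.5² = 42.0 m

Phase 3 (decelerating): v₀ = 4.00 m/s, a = -2 m/s².
v = v₀ + at → t = (0 − 4.00) / -2 = 2.00 s
v² = v₀² + 2aΔx → Δx = (0² − 4.00²)/(2·-2) = 4.00 m
Total time = 6.67 + 10.5 + 2.00 = 19.2 s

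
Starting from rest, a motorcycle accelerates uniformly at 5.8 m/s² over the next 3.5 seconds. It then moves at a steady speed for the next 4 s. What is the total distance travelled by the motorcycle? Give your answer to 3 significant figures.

117 m

Phase 1 (accelerating): v₀ = 0 m/s, a = 5.8 m/s².
v = v₀ + at = 0 + (5.8)(3.5) = 20.3 m/s
Δx = v₀t + ½at² = 0·3.5 + 0.5·5.8·3.5² = 35.5 m

Phase 2 (constant speed): v₀ = 20.3 m/s, a = 0 m/s².
v = v₀ + at = 20.3 + (0)(4) = 20.3 m/s
Δx = v₀t + ½at² = 20.3·4 + 0.5·0·4² = 81.2 m
Total distance = 35.5 + 81.2 = 117 m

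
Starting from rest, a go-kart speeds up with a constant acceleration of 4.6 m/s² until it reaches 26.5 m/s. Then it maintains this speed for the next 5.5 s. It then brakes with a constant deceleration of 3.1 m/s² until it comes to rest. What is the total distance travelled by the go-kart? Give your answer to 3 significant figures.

335 m

Phase 1 (accelerating): v₀ = 0 m/s, a = 4.6 m/s².
v = v₀ + at → t = (26.5 − 0) / 4.6 = 5.76 s
v² = v₀² + 2aΔx → Δx = (26.5² − 0²)/(2·4.6) = 76.3 m

Phase 2 (constant speed): v₀ = 26.5 m/s, a = 0 m/s².
v = v₀ + at = 26.5 + (0)(5.5) = 26.5 m/s
Δx = v₀t + ½at² = 26.5·5.5 + 0.5·0·5.5² = 146 m

Phase 3 (decelerating): v₀ = 26.5 m/s, a = -3.1 m/s².
v = v₀ + at → t = (0 − 26.5) / -3.1 = 8.55 s
v² = v₀² + 2aΔx → Δx = (0² − 26.5²)/(2·-3.1) = 113 m
Total distance = 76.3 + 146 + 113 = 335 m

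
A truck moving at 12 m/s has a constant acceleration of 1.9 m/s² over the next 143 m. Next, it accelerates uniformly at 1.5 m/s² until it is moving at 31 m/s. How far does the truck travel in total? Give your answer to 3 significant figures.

234 m

Phase 1 (accelerating): v₀ = 12.0 m/s, a = 1.9 m/s².
v² = v₀² + 2aΔx = 12.0² + 2·1.9·143 = 687 → v = 26.2 m/s
t = (v − v₀)/a = (26.2 − 12.0)/1.9 = 7.48 s

Phase 2 (accelerating): v₀ = 26.2 m/s, a = 1.5 m/s².
v = v₀ + at → t = (31 − 26.2) / 1.5 = 3.19 s
v² = v₀² + 2aΔx → Δx = (31² − 26.2²)/(2·1.5) = 91.2 m
Total distance = 143 + 91.2 = 234 m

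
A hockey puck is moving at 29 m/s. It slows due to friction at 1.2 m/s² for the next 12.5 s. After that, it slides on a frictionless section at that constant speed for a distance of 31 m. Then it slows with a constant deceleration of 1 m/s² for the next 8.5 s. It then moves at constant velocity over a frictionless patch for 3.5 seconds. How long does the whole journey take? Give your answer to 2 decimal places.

26.71 s

Phase 1 (decelerating): v₀ = 29.0 m/s, a = -1.2 m/s².
v = v₀ + at = 29.0 + (-1.2)(12.5) = 14.0 m/s
Δx = v₀t + ½at² = 29.0·12.5 + 0.5·-1.2·12.5² = 269 m

Phase 2 (constant speed): v₀ = 14.0 m/s, a = 0 m/s².
Constant speed: t = d/v = 31/14.0 = 2.21 s

Phase 3 (decelerating): v₀ = 14.0 m/s, a = -1 m/s².
v = v₀ + at = 14.0 + (-1)(8.5) = 5.50 m/s
Δx = v₀t + ½at² = 14.0·8.5 + 0.5·-1·8.5² = 82.9 m

Phase 4 (constant speed): v₀ = 5.50 m/s, a = 0 m/s².
v = v₀ + at = 5.50 + (0)(3.5) = 5.50 m/s
Δx = v₀t + ½at² = 5.50·3.5 + 0.5·0·3.5² = 19.2 m
Total time = 12.5 + 2.21 + 8.50 + 3.50 = 26.7 s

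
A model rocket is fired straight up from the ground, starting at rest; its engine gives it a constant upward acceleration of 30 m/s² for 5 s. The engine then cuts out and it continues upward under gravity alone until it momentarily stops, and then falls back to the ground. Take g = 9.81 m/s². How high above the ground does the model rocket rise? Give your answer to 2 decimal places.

1521.79 m

Phase 1 (powered ascent): v₀ = 0 m/s, a = 30 m/s².
v = v₀ + at = 0 + (30)(5) = 150 m/s
Δx = v₀t + ½at² = 0·5 + 0.5·30·5² = 375 m

Phase 2 (coasting upward): v₀ = 150 m/s, a = -9.81 m/s².
v = v₀ + at → t = (0 − 150) / -9.81 = 15.3 s
v² = v₀² + 2aΔx → Δx = (0² − 150²)/(2·-9.81) = 1150 m
Maximum height = 375 + 1150 = 1520 m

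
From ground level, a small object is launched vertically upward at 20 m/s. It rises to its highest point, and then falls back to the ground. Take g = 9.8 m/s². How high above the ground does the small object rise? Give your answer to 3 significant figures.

20.4 m

Phase 1 (rising): v₀ = 20.0 m/s, a = -9.8 m/s².
v = v₀ + at → t = (0 − 20.0) / -9.8 = 2.04 s
v² = v₀² + 2aΔx → Δx = (0² − 20.0²)/(2·-9.8) = 20.4 m
Maximum height = 20.4 m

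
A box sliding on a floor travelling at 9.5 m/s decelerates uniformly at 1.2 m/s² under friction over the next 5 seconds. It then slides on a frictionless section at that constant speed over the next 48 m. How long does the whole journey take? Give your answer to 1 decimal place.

Phase 1 (decelerating): v₀ = 9.50 m/s, a = -1.2 m/s².
v = v₀ + at = 9.50 + (-1.2)(5) = 3.50 m/s
Δx = v₀t + ½at² = 9.50·5 + 0.5·-1.2·5² = 32.5 m

Phase 2 (constant speed): v₀ = 3.50 m/s, a = 0 m/s².
Constant speed: t = d/v = 48/3.50 = 13.7 s
Total time = 5.00 + 13.7 = 18.7 s

18.7 s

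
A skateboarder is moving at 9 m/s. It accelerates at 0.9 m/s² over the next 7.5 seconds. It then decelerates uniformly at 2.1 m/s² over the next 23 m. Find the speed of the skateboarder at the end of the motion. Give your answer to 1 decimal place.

12.3 m/s

Phase 1 (accelerating): v₀ = 9.00 m/s, a = 0.9 m/s².
v = v₀ + at = 9.00 + (0.9)(7.5) = 15.8 m/s
Δx = v₀t + ½at² = 9.00·7.5 + 0.5·0.9·7.5² = 92.8 m

Phase 2 (decelerating): v₀ = 15.8 m/s, a = -2.1 m/s².
v² = v₀² + 2aΔx = 15.8² + 2·-2.1·23 = 151 → v = 12.3 m/s
t = (v − v₀)/a = (12.3 − 15.8)/-2.1 = 1.64 s
Final speed = 12.3 m/s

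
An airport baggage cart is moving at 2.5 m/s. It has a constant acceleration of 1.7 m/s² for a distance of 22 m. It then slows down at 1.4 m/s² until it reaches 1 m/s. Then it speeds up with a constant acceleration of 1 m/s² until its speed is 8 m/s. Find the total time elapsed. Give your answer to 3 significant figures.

Phase 1 (accelerating): v₀ = 2.50 m/s, a = 1.7 m/s².
v² = v₀² + 2aΔx = 2.50² + 2·1.7·22 = 81.0 → v = 9.00 m/s
t = (v − v₀)/a = (9.00 − 2.50)/1.7 = 3.83 s

Phase 2 (decelerating): v₀ = 9.00 m/s, a = -1.4 m/s².
v = v₀ + at → t = (1 − 9.00) / -1.4 = 5.72 s
v² = v₀² + 2aΔx → Δx = (1² − 9.00²)/(2·-1.4) = 28.6 m

Phase 3 (accelerating): v₀ = 1.00 m/s, a = 1 m/s².
v = v₀ + at → t = (8 − 1.00) / 1 = 7.00 s
v² = v₀² + 2aΔx → Δx = (8² − 1.00²)/(2·1) = 31.5 m
Total time = 3.83 + 5.72 + 7.00 = 16.5 s

16.5 s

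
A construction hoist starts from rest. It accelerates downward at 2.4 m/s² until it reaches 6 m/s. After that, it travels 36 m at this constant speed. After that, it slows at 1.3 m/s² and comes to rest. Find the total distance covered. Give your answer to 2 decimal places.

Phase 1 (accelerating): v₀ = 0 m/s, a = 2.4 m/s².
v = v₀ + at → t = (6 − 0) / 2.4 = 2.50 s
v² = v₀² + 2aΔx → Δx = (6² − 0²)/(2·2.4) = 7.50 m

Phase 2 (constant speed): v₀ = 6.00 m/s, a = 0 m/s².
Constant speed: t = d/v = 36/6.00 = 6.00 s

Phase 3 (decelerating): v₀ = 6.00 m/s, a = -1.3 m/s².
v = v₀ + at → t = (0 − 6.00) / -1.3 = 4.62 s
v² = v₀² + 2aΔx → Δx = (0² − 6.00²)/(2·-1.3) = 13.8 m
Total distance = 7.50 + 36.0 + 13.8 = 57.3 m

57.35 m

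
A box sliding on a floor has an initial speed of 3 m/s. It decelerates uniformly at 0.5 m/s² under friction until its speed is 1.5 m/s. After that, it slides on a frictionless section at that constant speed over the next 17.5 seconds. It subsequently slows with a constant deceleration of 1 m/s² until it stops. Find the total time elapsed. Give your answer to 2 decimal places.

22.00 s

Phase 1 (decelerating): v₀ = 3.00 m/s, a = -0.5 m/s².
v = v₀ + at → t = (1.5 − 3.00) / -0.5 = 3.00 s
v² = v₀² + 2aΔx → Δx = (1.5² − 3.00²)/(2·-0.5) = 6.75 m

Phase 2 (constant speed): v₀ = 1.50 m/s, a = 0 m/s².
v = v₀ + at = 1.50 + (0)(17.5) = 1.50 m/s
Δx = v₀t + ½at² = 1.50·17.5 + 0.5·0·17.5² = 26.2 m

Phase 3 (decelerating): v₀ = 1.50 m/s, a = -1 m/s².
v = v₀ + at → t = (0 − 1.50) / -1 = 1.50 s
v² = v₀² + 2aΔx → Δx = (0² − 1.50²)/(2·-1) = 1.12 m
Total time = 3.00 + 17.5 + 1.50 = 22.0 s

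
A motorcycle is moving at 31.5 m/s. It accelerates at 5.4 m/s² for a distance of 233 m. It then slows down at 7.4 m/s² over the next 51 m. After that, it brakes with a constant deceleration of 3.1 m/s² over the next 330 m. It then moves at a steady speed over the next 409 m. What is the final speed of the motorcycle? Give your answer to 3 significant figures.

26.6 m/s

Phase 1 (accelerating): v₀ = 31.5 m/s, a = 5.4 m/s².
v² = v₀² + 2aΔx = 31.5² + 2·5.4·233 = 3510 → v = 59.2 m/s
t = (v − v₀)/a = (59.2 − 31.5)/5.4 = 5.14 s

Phase 2 (decelerating): v₀ = 59.2 m/s, a = -7.4 m/s².
v² = v₀² + 2aΔx = 59.2² + 2·-7.4·51 = 2750 → v = 52.5 m/s
t = (v − v₀)/a = (52.5 − 59.2)/-7.4 = 0.913 s

Phase 3 (decelerating): v₀ = 52.5 m/s, a = -3.1 m/s².
v² = v₀² + 2aΔx = 52.5² + 2·-3.1·330 = 708 → v = 26.6 m/s
t = (v − v₀)/a = (26.6 − 52.5)/-3.1 = 8.35 s

Phase 4 (constant speed): v₀ = 26.6 m/s, a = 0 m/s².
Constant speed: t = d/v = 409/26.6 = 15.4 s
Final speed = 26.6 m/s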